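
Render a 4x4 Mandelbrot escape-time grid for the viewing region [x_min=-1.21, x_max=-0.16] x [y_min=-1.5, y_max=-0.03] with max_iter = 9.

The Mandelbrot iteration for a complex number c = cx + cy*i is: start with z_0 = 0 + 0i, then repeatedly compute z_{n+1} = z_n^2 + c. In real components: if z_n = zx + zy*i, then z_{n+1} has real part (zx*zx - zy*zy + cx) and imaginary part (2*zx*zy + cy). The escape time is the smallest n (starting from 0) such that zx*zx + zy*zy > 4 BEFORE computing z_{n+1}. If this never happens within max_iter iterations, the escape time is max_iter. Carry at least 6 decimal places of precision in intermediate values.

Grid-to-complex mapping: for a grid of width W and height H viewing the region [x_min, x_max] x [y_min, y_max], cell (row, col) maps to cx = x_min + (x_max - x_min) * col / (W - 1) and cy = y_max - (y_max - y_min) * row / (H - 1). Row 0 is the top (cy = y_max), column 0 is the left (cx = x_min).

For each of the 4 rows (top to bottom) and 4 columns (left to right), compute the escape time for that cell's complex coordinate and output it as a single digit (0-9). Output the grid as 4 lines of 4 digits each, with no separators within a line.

(row=0, col=0): c = -1.2100 + -0.0300i → escape time 9
(row=0, col=1): c = -0.8600 + -0.0300i → escape time 9
(row=0, col=2): c = -0.5100 + -0.0300i → escape time 9
(row=0, col=3): c = -0.1600 + -0.0300i → escape time 9
(row=1, col=0): c = -1.2100 + -0.5200i → escape time 4
(row=1, col=1): c = -0.8600 + -0.5200i → escape time 5
(row=1, col=2): c = -0.5100 + -0.5200i → escape time 9
(row=1, col=3): c = -0.1600 + -0.5200i → escape time 9
(row=2, col=0): c = -1.2100 + -1.0100i → escape time 3
(row=2, col=1): c = -0.8600 + -1.0100i → escape time 3
(row=2, col=2): c = -0.5100 + -1.0100i → escape time 4
(row=2, col=3): c = -0.1600 + -1.0100i → escape time 9
(row=3, col=0): c = -1.2100 + -1.5000i → escape time 2
(row=3, col=1): c = -0.8600 + -1.5000i → escape time 2
(row=3, col=2): c = -0.5100 + -1.5000i → escape time 2
(row=3, col=3): c = -0.1600 + -1.5000i → escape time 2

Answer: 9999
4599
3349
2222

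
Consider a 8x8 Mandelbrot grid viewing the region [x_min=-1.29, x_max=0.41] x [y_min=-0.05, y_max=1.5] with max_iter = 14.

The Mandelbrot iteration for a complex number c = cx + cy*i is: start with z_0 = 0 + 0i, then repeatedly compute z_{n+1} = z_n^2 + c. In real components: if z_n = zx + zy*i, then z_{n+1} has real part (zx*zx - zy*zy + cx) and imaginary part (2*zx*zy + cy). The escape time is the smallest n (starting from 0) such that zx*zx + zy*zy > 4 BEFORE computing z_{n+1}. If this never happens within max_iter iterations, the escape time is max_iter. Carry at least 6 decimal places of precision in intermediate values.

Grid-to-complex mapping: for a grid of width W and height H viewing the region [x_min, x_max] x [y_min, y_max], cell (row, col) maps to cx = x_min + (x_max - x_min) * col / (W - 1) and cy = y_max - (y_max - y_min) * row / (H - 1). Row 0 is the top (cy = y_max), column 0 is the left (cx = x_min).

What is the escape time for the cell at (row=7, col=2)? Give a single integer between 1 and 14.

z_0 = 0 + 0i, c = -0.8043 + -0.0500i
Iter 1: z = -0.8043 + -0.0500i, |z|^2 = 0.6494
Iter 2: z = -0.1599 + 0.0304i, |z|^2 = 0.0265
Iter 3: z = -0.7796 + -0.0597i, |z|^2 = 0.6114
Iter 4: z = -0.2000 + 0.0431i, |z|^2 = 0.0419
Iter 5: z = -0.7661 + -0.0673i, |z|^2 = 0.5915
Iter 6: z = -0.2218 + 0.0531i, |z|^2 = 0.0520
Iter 7: z = -0.7579 + -0.0735i, |z|^2 = 0.5798
Iter 8: z = -0.2353 + 0.0615i, |z|^2 = 0.0591
Iter 9: z = -0.7527 + -0.0789i, |z|^2 = 0.5728
Iter 10: z = -0.2440 + 0.0688i, |z|^2 = 0.0643
Iter 11: z = -0.7495 + -0.0836i, |z|^2 = 0.5687
Iter 12: z = -0.2495 + 0.0753i, |z|^2 = 0.0679
Iter 13: z = -0.7477 + -0.0876i, |z|^2 = 0.5667

Answer: 14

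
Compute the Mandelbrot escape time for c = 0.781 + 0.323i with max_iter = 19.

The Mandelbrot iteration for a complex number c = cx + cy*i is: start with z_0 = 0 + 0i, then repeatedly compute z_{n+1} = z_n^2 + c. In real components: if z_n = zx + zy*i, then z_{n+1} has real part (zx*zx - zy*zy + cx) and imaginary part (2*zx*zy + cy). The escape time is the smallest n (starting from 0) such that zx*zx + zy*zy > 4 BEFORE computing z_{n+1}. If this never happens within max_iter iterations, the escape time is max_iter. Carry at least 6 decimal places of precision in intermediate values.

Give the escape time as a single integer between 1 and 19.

Answer: 3

Derivation:
z_0 = 0 + 0i, c = 0.7810 + 0.3230i
Iter 1: z = 0.7810 + 0.3230i, |z|^2 = 0.7143
Iter 2: z = 1.2866 + 0.8275i, |z|^2 = 2.3402
Iter 3: z = 1.7516 + 2.4524i, |z|^2 = 9.0827
Escaped at iteration 3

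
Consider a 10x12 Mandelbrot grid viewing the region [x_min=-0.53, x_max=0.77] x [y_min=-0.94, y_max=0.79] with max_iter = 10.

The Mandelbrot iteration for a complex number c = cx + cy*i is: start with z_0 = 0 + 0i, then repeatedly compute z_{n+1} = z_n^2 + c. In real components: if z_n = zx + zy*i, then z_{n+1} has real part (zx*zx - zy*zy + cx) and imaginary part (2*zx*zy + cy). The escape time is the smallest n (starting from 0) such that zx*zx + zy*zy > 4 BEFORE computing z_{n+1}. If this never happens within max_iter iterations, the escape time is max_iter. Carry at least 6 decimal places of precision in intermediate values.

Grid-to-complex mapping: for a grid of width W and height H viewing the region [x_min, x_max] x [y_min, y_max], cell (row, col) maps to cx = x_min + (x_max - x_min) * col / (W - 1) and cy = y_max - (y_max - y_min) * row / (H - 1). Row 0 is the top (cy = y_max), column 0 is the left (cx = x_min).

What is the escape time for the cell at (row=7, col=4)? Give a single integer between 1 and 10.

Answer: 10

Derivation:
z_0 = 0 + 0i, c = 0.0478 + -0.3109i
Iter 1: z = 0.0478 + -0.3109i, |z|^2 = 0.0989
Iter 2: z = -0.0466 + -0.3406i, |z|^2 = 0.1182
Iter 3: z = -0.0661 + -0.2792i, |z|^2 = 0.0823
Iter 4: z = -0.0258 + -0.2740i, |z|^2 = 0.0758
Iter 5: z = -0.0266 + -0.2968i, |z|^2 = 0.0888
Iter 6: z = -0.0396 + -0.2951i, |z|^2 = 0.0886
Iter 7: z = -0.0377 + -0.2875i, |z|^2 = 0.0841
Iter 8: z = -0.0335 + -0.2892i, |z|^2 = 0.0848
Iter 9: z = -0.0347 + -0.2915i, |z|^2 = 0.0862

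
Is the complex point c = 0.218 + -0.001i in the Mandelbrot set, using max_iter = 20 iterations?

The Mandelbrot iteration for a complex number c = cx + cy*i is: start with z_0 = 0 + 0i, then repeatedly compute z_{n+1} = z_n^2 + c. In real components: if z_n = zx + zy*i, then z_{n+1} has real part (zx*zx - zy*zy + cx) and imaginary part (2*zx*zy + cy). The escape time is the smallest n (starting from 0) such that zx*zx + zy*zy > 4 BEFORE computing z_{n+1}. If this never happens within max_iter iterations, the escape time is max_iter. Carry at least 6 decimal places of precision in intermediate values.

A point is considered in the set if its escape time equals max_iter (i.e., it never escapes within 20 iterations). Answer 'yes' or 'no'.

z_0 = 0 + 0i, c = 0.2180 + -0.0010i
Iter 1: z = 0.2180 + -0.0010i, |z|^2 = 0.0475
Iter 2: z = 0.2655 + -0.0014i, |z|^2 = 0.0705
Iter 3: z = 0.2885 + -0.0018i, |z|^2 = 0.0832
Iter 4: z = 0.3012 + -0.0020i, |z|^2 = 0.0907
Iter 5: z = 0.3087 + -0.0022i, |z|^2 = 0.0953
Iter 6: z = 0.3133 + -0.0024i, |z|^2 = 0.0982
Iter 7: z = 0.3162 + -0.0025i, |z|^2 = 0.1000
Iter 8: z = 0.3180 + -0.0026i, |z|^2 = 0.1011
Iter 9: z = 0.3191 + -0.0026i, |z|^2 = 0.1018
Iter 10: z = 0.3198 + -0.0027i, |z|^2 = 0.1023
Iter 11: z = 0.3203 + -0.0027i, |z|^2 = 0.1026
Iter 12: z = 0.3206 + -0.0027i, |z|^2 = 0.1028
Iter 13: z = 0.3208 + -0.0028i, |z|^2 = 0.1029
Iter 14: z = 0.3209 + -0.0028i, |z|^2 = 0.1030
Iter 15: z = 0.3210 + -0.0028i, |z|^2 = 0.1030
Iter 16: z = 0.3210 + -0.0028i, |z|^2 = 0.1031
Iter 17: z = 0.3210 + -0.0028i, |z|^2 = 0.1031
Iter 18: z = 0.3211 + -0.0028i, |z|^2 = 0.1031
Iter 19: z = 0.3211 + -0.0028i, |z|^2 = 0.1031
Did not escape in 20 iterations → in set

Answer: yes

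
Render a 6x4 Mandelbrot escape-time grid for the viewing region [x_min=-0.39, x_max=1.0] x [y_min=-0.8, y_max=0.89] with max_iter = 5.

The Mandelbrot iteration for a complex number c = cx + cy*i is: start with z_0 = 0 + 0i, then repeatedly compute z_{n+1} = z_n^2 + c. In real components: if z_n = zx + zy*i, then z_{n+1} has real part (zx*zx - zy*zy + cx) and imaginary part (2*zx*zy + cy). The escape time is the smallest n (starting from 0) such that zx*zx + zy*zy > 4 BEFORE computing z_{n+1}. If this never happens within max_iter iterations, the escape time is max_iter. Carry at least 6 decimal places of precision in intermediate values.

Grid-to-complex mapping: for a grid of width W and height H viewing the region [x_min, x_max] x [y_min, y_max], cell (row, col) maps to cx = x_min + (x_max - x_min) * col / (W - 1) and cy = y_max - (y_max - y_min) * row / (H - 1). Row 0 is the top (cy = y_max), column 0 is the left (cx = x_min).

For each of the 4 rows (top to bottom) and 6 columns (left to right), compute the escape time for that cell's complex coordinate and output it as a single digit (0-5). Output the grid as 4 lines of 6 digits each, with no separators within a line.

(row=0, col=0): c = -0.3900 + 0.8900i → escape time 5
(row=0, col=1): c = -0.1120 + 0.8900i → escape time 5
(row=0, col=2): c = 0.1660 + 0.8900i → escape time 5
(row=0, col=3): c = 0.4440 + 0.8900i → escape time 3
(row=0, col=4): c = 0.7220 + 0.8900i → escape time 2
(row=0, col=5): c = 1.0000 + 0.8900i → escape time 2
(row=1, col=0): c = -0.3900 + 0.3267i → escape time 5
(row=1, col=1): c = -0.1120 + 0.3267i → escape time 5
(row=1, col=2): c = 0.1660 + 0.3267i → escape time 5
(row=1, col=3): c = 0.4440 + 0.3267i → escape time 5
(row=1, col=4): c = 0.7220 + 0.3267i → escape time 3
(row=1, col=5): c = 1.0000 + 0.3267i → escape time 2
(row=2, col=0): c = -0.3900 + -0.2367i → escape time 5
(row=2, col=1): c = -0.1120 + -0.2367i → escape time 5
(row=2, col=2): c = 0.1660 + -0.2367i → escape time 5
(row=2, col=3): c = 0.4440 + -0.2367i → escape time 5
(row=2, col=4): c = 0.7220 + -0.2367i → escape time 3
(row=2, col=5): c = 1.0000 + -0.2367i → escape time 2
(row=3, col=0): c = -0.3900 + -0.8000i → escape time 5
(row=3, col=1): c = -0.1120 + -0.8000i → escape time 5
(row=3, col=2): c = 0.1660 + -0.8000i → escape time 5
(row=3, col=3): c = 0.4440 + -0.8000i → escape time 3
(row=3, col=4): c = 0.7220 + -0.8000i → escape time 2
(row=3, col=5): c = 1.0000 + -0.8000i → escape time 2

Answer: 555322
555532
555532
555322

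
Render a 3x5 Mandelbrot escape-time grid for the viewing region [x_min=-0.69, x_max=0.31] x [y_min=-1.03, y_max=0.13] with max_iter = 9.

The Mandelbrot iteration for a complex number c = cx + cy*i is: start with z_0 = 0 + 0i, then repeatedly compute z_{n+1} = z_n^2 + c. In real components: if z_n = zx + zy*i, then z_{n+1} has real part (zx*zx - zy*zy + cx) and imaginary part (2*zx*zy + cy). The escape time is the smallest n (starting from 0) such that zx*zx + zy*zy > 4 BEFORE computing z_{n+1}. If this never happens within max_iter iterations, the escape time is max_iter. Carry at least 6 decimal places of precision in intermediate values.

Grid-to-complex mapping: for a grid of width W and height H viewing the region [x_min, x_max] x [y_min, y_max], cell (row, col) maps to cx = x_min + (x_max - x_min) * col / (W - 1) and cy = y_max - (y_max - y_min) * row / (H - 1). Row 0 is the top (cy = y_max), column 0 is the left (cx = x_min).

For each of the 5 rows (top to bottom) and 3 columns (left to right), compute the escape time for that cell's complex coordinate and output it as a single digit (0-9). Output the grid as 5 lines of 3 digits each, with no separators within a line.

(row=0, col=0): c = -0.6900 + 0.1300i → escape time 9
(row=0, col=1): c = -0.1900 + 0.1300i → escape time 9
(row=0, col=2): c = 0.3100 + 0.1300i → escape time 9
(row=1, col=0): c = -0.6900 + -0.1600i → escape time 9
(row=1, col=1): c = -0.1900 + -0.1600i → escape time 9
(row=1, col=2): c = 0.3100 + -0.1600i → escape time 9
(row=2, col=0): c = -0.6900 + -0.4500i → escape time 9
(row=2, col=1): c = -0.1900 + -0.4500i → escape time 9
(row=2, col=2): c = 0.3100 + -0.4500i → escape time 9
(row=3, col=0): c = -0.6900 + -0.7400i → escape time 4
(row=3, col=1): c = -0.1900 + -0.7400i → escape time 9
(row=3, col=2): c = 0.3100 + -0.7400i → escape time 5
(row=4, col=0): c = -0.6900 + -1.0300i → escape time 3
(row=4, col=1): c = -0.1900 + -1.0300i → escape time 9
(row=4, col=2): c = 0.3100 + -1.0300i → escape time 3

Answer: 999
999
999
495
393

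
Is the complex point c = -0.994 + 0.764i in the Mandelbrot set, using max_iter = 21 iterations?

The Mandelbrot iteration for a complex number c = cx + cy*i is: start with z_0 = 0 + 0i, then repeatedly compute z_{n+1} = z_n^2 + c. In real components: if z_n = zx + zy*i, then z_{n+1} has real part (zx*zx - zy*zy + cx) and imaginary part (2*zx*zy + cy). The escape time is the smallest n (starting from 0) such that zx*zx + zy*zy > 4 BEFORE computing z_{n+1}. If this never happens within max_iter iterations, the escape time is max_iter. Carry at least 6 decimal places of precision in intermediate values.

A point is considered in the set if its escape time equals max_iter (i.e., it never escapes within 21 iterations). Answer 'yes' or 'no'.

z_0 = 0 + 0i, c = -0.9940 + 0.7640i
Iter 1: z = -0.9940 + 0.7640i, |z|^2 = 1.5717
Iter 2: z = -0.5897 + -0.7548i, |z|^2 = 0.9175
Iter 3: z = -1.2161 + 1.6542i, |z|^2 = 4.2152
Escaped at iteration 3

Answer: no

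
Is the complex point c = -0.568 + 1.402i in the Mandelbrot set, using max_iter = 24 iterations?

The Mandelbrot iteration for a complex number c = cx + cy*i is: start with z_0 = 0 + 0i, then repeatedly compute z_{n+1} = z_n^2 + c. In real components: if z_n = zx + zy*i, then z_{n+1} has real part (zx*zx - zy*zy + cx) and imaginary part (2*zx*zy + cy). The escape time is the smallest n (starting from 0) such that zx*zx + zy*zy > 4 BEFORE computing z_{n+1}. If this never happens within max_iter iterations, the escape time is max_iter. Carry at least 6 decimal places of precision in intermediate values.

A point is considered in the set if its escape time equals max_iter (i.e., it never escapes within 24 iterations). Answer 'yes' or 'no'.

Answer: no

Derivation:
z_0 = 0 + 0i, c = -0.5680 + 1.4020i
Iter 1: z = -0.5680 + 1.4020i, |z|^2 = 2.2882
Iter 2: z = -2.2110 + -0.1907i, |z|^2 = 4.9248
Escaped at iteration 2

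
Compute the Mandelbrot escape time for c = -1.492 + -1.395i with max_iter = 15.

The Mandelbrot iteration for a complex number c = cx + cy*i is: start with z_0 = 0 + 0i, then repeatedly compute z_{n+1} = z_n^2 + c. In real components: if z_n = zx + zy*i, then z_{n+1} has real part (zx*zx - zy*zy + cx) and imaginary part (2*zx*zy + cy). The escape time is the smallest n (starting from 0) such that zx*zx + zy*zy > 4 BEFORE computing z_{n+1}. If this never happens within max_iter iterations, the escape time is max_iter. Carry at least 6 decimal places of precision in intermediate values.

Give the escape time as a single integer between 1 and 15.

Answer: 1

Derivation:
z_0 = 0 + 0i, c = -1.4920 + -1.3950i
Iter 1: z = -1.4920 + -1.3950i, |z|^2 = 4.1721
Escaped at iteration 1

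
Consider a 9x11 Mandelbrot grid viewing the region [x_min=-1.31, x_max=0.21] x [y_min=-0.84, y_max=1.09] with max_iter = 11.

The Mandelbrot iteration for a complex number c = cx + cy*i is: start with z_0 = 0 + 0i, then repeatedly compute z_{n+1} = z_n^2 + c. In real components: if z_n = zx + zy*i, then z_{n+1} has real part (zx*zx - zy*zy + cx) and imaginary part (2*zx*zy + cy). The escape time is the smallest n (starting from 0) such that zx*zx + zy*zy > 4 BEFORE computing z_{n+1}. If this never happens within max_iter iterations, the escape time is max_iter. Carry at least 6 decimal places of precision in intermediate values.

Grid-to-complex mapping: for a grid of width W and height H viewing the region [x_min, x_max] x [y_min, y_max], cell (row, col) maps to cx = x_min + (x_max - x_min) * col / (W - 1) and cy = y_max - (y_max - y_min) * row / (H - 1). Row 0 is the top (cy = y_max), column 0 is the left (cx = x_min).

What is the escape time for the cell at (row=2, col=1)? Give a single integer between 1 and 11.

Answer: 3

Derivation:
z_0 = 0 + 0i, c = -1.1200 + 0.7040i
Iter 1: z = -1.1200 + 0.7040i, |z|^2 = 1.7500
Iter 2: z = -0.3612 + -0.8730i, |z|^2 = 0.8925
Iter 3: z = -1.7516 + 1.3347i, |z|^2 = 4.8493
Escaped at iteration 3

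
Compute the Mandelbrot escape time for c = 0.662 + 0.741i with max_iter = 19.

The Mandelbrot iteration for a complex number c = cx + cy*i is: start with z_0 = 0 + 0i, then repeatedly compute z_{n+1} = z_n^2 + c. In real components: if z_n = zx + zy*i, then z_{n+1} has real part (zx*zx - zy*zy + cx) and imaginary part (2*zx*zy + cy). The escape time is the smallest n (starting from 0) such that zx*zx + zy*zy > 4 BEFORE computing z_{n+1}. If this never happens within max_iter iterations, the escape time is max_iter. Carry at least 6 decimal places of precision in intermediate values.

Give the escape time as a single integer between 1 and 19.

Answer: 3

Derivation:
z_0 = 0 + 0i, c = 0.6620 + 0.7410i
Iter 1: z = 0.6620 + 0.7410i, |z|^2 = 0.9873
Iter 2: z = 0.5512 + 1.7221i, |z|^2 = 3.2694
Iter 3: z = -1.9998 + 2.6393i, |z|^2 = 10.9651
Escaped at iteration 3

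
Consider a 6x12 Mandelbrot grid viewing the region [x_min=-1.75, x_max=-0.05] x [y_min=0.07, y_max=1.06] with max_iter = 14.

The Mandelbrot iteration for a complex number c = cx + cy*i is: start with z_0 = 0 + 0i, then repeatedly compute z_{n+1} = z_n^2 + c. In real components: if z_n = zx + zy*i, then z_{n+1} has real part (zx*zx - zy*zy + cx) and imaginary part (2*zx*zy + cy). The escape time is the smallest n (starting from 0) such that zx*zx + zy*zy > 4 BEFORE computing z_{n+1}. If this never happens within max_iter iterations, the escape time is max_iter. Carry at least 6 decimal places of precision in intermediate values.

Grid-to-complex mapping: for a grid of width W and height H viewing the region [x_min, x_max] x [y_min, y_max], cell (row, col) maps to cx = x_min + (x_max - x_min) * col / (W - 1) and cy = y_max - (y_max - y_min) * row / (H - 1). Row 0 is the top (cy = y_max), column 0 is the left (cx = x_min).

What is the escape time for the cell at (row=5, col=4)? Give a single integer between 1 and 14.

z_0 = 0 + 0i, c = -0.3900 + 0.6100i
Iter 1: z = -0.3900 + 0.6100i, |z|^2 = 0.5242
Iter 2: z = -0.6100 + 0.1342i, |z|^2 = 0.3901
Iter 3: z = -0.0359 + 0.4463i, |z|^2 = 0.2005
Iter 4: z = -0.5879 + 0.5779i, |z|^2 = 0.6796
Iter 5: z = -0.3784 + -0.0695i, |z|^2 = 0.1480
Iter 6: z = -0.2516 + 0.6626i, |z|^2 = 0.5024
Iter 7: z = -0.7657 + 0.2765i, |z|^2 = 0.6628
Iter 8: z = 0.1199 + 0.1865i, |z|^2 = 0.0491
Iter 9: z = -0.4104 + 0.6547i, |z|^2 = 0.5971
Iter 10: z = -0.6502 + 0.0726i, |z|^2 = 0.4281
Iter 11: z = 0.0275 + 0.5156i, |z|^2 = 0.2666
Iter 12: z = -0.6551 + 0.6384i, |z|^2 = 0.8366
Iter 13: z = -0.3684 + -0.2264i, |z|^2 = 0.1870

Answer: 14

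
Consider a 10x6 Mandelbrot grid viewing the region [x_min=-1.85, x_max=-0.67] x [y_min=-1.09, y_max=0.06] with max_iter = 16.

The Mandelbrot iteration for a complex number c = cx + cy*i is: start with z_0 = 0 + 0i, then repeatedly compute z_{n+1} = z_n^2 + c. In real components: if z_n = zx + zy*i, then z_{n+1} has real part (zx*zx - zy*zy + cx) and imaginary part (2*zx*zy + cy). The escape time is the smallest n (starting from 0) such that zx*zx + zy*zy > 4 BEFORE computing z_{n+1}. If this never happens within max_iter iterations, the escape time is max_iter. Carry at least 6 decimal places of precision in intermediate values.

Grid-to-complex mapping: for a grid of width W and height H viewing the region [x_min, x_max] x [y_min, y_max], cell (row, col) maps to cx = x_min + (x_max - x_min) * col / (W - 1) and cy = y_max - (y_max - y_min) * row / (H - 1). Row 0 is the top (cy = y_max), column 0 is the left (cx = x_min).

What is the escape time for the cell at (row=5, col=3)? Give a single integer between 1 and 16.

z_0 = 0 + 0i, c = -1.4567 + -1.0900i
Iter 1: z = -1.4567 + -1.0900i, |z|^2 = 3.3100
Iter 2: z = -0.5229 + 2.0855i, |z|^2 = 4.6229
Escaped at iteration 2

Answer: 2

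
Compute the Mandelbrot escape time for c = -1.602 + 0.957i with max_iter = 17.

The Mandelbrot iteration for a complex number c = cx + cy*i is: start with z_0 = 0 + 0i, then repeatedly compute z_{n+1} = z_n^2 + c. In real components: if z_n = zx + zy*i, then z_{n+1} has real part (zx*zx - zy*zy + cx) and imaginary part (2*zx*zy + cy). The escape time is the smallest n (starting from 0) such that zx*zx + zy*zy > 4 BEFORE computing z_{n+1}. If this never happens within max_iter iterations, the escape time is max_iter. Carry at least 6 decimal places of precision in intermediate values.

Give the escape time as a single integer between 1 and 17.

Answer: 2

Derivation:
z_0 = 0 + 0i, c = -1.6020 + 0.9570i
Iter 1: z = -1.6020 + 0.9570i, |z|^2 = 3.4823
Iter 2: z = 0.0486 + -2.1092i, |z|^2 = 4.4512
Escaped at iteration 2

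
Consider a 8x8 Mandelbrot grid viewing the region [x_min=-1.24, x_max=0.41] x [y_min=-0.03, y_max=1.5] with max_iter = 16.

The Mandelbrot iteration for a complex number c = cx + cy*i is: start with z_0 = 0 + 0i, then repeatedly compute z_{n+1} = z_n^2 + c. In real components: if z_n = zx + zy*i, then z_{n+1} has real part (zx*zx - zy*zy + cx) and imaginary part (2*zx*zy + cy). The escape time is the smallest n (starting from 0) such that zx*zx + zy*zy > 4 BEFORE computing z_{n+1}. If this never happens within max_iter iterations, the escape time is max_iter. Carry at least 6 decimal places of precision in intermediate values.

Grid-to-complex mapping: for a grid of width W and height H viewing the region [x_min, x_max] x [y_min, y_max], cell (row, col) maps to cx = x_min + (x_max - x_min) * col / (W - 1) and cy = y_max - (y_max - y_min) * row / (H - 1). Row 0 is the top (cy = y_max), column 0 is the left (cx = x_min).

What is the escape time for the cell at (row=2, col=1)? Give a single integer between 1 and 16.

Answer: 3

Derivation:
z_0 = 0 + 0i, c = -1.0043 + 1.0629i
Iter 1: z = -1.0043 + 1.0629i, |z|^2 = 2.1383
Iter 2: z = -1.1254 + -1.0720i, |z|^2 = 2.4156
Iter 3: z = -0.8870 + 3.4756i, |z|^2 = 12.8662
Escaped at iteration 3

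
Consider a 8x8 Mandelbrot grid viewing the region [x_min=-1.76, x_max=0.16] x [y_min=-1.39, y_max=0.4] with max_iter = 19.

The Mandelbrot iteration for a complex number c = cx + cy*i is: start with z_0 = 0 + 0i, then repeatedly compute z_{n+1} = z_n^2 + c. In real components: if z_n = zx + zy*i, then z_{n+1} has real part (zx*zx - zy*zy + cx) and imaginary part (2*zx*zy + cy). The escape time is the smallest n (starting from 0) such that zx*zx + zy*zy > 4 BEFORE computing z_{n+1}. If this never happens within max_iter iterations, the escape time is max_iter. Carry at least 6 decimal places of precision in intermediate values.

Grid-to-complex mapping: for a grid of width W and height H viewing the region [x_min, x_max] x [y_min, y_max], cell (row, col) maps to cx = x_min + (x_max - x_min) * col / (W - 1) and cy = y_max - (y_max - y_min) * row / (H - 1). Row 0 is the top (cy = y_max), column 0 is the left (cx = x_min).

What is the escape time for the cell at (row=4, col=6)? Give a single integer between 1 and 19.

z_0 = 0 + 0i, c = -0.1143 + -0.6229i
Iter 1: z = -0.1143 + -0.6229i, |z|^2 = 0.4010
Iter 2: z = -0.4892 + -0.4805i, |z|^2 = 0.4702
Iter 3: z = -0.1059 + -0.1528i, |z|^2 = 0.0345
Iter 4: z = -0.1264 + -0.5905i, |z|^2 = 0.3647
Iter 5: z = -0.4470 + -0.4736i, |z|^2 = 0.4241
Iter 6: z = -0.1387 + -0.1995i, |z|^2 = 0.0590
Iter 7: z = -0.1348 + -0.5675i, |z|^2 = 0.3402
Iter 8: z = -0.4182 + -0.4698i, |z|^2 = 0.3956
Iter 9: z = -0.1601 + -0.2299i, |z|^2 = 0.0785
Iter 10: z = -0.1415 + -0.5492i, |z|^2 = 0.3217
Iter 11: z = -0.3959 + -0.4674i, |z|^2 = 0.3752
Iter 12: z = -0.1760 + -0.2528i, |z|^2 = 0.0949
Iter 13: z = -0.1472 + -0.5339i, |z|^2 = 0.3067
Iter 14: z = -0.3776 + -0.4657i, |z|^2 = 0.3595
Iter 15: z = -0.1886 + -0.2711i, |z|^2 = 0.1091
Iter 16: z = -0.1522 + -0.5206i, |z|^2 = 0.2942
Iter 17: z = -0.3621 + -0.4643i, |z|^2 = 0.3468
Iter 18: z = -0.1987 + -0.2865i, |z|^2 = 0.1216

Answer: 19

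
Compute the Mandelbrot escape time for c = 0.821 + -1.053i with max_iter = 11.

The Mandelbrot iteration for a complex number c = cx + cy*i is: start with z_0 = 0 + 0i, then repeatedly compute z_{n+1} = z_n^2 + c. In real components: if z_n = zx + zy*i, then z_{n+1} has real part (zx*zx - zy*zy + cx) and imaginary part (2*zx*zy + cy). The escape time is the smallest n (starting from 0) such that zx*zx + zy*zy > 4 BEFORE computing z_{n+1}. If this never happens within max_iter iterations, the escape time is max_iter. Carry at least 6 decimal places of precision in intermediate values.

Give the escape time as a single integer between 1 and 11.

z_0 = 0 + 0i, c = 0.8210 + -1.0530i
Iter 1: z = 0.8210 + -1.0530i, |z|^2 = 1.7828
Iter 2: z = 0.3862 + -2.7820i, |z|^2 = 7.8888
Escaped at iteration 2

Answer: 2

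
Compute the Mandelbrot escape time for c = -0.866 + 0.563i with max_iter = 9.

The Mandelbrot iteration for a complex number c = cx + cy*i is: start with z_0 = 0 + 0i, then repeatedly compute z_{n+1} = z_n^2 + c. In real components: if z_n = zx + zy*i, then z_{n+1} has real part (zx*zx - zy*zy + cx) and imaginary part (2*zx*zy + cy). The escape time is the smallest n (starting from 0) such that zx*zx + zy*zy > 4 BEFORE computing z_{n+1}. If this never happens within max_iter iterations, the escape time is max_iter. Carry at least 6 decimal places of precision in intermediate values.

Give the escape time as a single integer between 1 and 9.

z_0 = 0 + 0i, c = -0.8660 + 0.5630i
Iter 1: z = -0.8660 + 0.5630i, |z|^2 = 1.0669
Iter 2: z = -0.4330 + -0.4121i, |z|^2 = 0.3573
Iter 3: z = -0.8483 + 0.9199i, |z|^2 = 1.5659
Iter 4: z = -0.9925 + -0.9978i, |z|^2 = 1.9807
Iter 5: z = -0.8764 + 2.5437i, |z|^2 = 7.2384
Escaped at iteration 5

Answer: 5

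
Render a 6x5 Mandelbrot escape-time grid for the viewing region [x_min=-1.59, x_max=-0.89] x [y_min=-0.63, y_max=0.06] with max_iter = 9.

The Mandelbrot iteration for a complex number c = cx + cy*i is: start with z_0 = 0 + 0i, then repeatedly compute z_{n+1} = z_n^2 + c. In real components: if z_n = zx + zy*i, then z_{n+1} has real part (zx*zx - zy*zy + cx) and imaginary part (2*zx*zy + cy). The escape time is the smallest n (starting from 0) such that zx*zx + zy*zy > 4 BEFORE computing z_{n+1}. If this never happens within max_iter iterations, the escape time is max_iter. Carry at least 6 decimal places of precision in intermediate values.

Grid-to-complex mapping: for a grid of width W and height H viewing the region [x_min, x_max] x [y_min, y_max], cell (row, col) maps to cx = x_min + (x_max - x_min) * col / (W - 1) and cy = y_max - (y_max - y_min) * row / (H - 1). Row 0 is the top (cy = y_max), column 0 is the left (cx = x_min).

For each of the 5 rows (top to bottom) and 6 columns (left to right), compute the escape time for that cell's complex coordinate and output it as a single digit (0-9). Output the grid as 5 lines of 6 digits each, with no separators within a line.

(row=0, col=0): c = -1.5900 + 0.0600i → escape time 7
(row=0, col=1): c = -1.4500 + 0.0600i → escape time 9
(row=0, col=2): c = -1.3100 + 0.0600i → escape time 9
(row=0, col=3): c = -1.1700 + 0.0600i → escape time 9
(row=0, col=4): c = -1.0300 + 0.0600i → escape time 9
(row=0, col=5): c = -0.8900 + 0.0600i → escape time 9
(row=1, col=0): c = -1.5900 + -0.1125i → escape time 6
(row=1, col=1): c = -1.4500 + -0.1125i → escape time 8
(row=1, col=2): c = -1.3100 + -0.1125i → escape time 9
(row=1, col=3): c = -1.1700 + -0.1125i → escape time 9
(row=1, col=4): c = -1.0300 + -0.1125i → escape time 9
(row=1, col=5): c = -0.8900 + -0.1125i → escape time 9
(row=2, col=0): c = -1.5900 + -0.2850i → escape time 4
(row=2, col=1): c = -1.4500 + -0.2850i → escape time 5
(row=2, col=2): c = -1.3100 + -0.2850i → escape time 7
(row=2, col=3): c = -1.1700 + -0.2850i → escape time 9
(row=2, col=4): c = -1.0300 + -0.2850i → escape time 9
(row=2, col=5): c = -0.8900 + -0.2850i → escape time 9
(row=3, col=0): c = -1.5900 + -0.4575i → escape time 3
(row=3, col=1): c = -1.4500 + -0.4575i → escape time 3
(row=3, col=2): c = -1.3100 + -0.4575i → escape time 5
(row=3, col=3): c = -1.1700 + -0.4575i → escape time 6
(row=3, col=4): c = -1.0300 + -0.4575i → escape time 5
(row=3, col=5): c = -0.8900 + -0.4575i → escape time 6
(row=4, col=0): c = -1.5900 + -0.6300i → escape time 3
(row=4, col=1): c = -1.4500 + -0.6300i → escape time 3
(row=4, col=2): c = -1.3100 + -0.6300i → escape time 3
(row=4, col=3): c = -1.1700 + -0.6300i → escape time 3
(row=4, col=4): c = -1.0300 + -0.6300i → escape time 4
(row=4, col=5): c = -0.8900 + -0.6300i → escape time 5

Answer: 799999
689999
457999
335656
333345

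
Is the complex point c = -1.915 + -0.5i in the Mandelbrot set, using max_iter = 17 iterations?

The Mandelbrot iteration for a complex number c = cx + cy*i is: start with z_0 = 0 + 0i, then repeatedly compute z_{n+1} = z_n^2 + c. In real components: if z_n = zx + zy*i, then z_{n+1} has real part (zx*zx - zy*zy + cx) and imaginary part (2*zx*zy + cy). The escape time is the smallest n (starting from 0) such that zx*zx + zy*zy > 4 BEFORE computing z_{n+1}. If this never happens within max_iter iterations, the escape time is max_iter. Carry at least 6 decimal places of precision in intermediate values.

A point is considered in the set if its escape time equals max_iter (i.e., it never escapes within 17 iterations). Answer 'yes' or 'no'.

z_0 = 0 + 0i, c = -1.9150 + -0.5000i
Iter 1: z = -1.9150 + -0.5000i, |z|^2 = 3.9172
Iter 2: z = 1.5022 + 1.4150i, |z|^2 = 4.2589
Escaped at iteration 2

Answer: no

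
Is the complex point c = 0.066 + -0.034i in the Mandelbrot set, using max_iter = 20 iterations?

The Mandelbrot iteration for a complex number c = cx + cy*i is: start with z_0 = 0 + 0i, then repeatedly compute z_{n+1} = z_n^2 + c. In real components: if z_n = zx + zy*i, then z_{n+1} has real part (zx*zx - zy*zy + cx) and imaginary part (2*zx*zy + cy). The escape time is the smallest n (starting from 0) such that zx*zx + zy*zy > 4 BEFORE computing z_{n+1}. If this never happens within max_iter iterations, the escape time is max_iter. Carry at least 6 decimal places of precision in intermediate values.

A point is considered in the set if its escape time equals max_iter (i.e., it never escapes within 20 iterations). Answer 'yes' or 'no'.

Answer: yes

Derivation:
z_0 = 0 + 0i, c = 0.0660 + -0.0340i
Iter 1: z = 0.0660 + -0.0340i, |z|^2 = 0.0055
Iter 2: z = 0.0692 + -0.0385i, |z|^2 = 0.0063
Iter 3: z = 0.0693 + -0.0393i, |z|^2 = 0.0064
Iter 4: z = 0.0693 + -0.0395i, |z|^2 = 0.0064
Iter 5: z = 0.0692 + -0.0395i, |z|^2 = 0.0064
Iter 6: z = 0.0692 + -0.0395i, |z|^2 = 0.0064
Iter 7: z = 0.0692 + -0.0395i, |z|^2 = 0.0064
Iter 8: z = 0.0692 + -0.0395i, |z|^2 = 0.0064
Iter 9: z = 0.0692 + -0.0395i, |z|^2 = 0.0064
Iter 10: z = 0.0692 + -0.0395i, |z|^2 = 0.0064
Iter 11: z = 0.0692 + -0.0395i, |z|^2 = 0.0064
Iter 12: z = 0.0692 + -0.0395i, |z|^2 = 0.0064
Iter 13: z = 0.0692 + -0.0395i, |z|^2 = 0.0064
Iter 14: z = 0.0692 + -0.0395i, |z|^2 = 0.0064
Iter 15: z = 0.0692 + -0.0395i, |z|^2 = 0.0064
Iter 16: z = 0.0692 + -0.0395i, |z|^2 = 0.0064
Iter 17: z = 0.0692 + -0.0395i, |z|^2 = 0.0064
Iter 18: z = 0.0692 + -0.0395i, |z|^2 = 0.0064
Iter 19: z = 0.0692 + -0.0395i, |z|^2 = 0.0064
Did not escape in 20 iterations → in set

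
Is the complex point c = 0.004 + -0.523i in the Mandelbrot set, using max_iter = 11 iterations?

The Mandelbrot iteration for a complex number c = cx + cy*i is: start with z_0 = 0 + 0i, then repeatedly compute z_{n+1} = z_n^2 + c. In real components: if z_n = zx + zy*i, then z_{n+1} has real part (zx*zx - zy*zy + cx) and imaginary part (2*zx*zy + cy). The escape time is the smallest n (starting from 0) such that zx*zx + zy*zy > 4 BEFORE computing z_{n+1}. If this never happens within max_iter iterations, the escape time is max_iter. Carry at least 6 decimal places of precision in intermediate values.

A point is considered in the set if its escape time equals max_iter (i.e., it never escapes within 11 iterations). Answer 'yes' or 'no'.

Answer: yes

Derivation:
z_0 = 0 + 0i, c = 0.0040 + -0.5230i
Iter 1: z = 0.0040 + -0.5230i, |z|^2 = 0.2735
Iter 2: z = -0.2695 + -0.5272i, |z|^2 = 0.3506
Iter 3: z = -0.2013 + -0.2388i, |z|^2 = 0.0976
Iter 4: z = -0.0125 + -0.4269i, |z|^2 = 0.1824
Iter 5: z = -0.1780 + -0.5123i, |z|^2 = 0.2942
Iter 6: z = -0.2268 + -0.3406i, |z|^2 = 0.1674
Iter 7: z = -0.0606 + -0.3685i, |z|^2 = 0.1395
Iter 8: z = -0.1282 + -0.4784i, |z|^2 = 0.2452
Iter 9: z = -0.2084 + -0.4004i, |z|^2 = 0.2037
Iter 10: z = -0.1129 + -0.3561i, |z|^2 = 0.1396
Did not escape in 11 iterations → in set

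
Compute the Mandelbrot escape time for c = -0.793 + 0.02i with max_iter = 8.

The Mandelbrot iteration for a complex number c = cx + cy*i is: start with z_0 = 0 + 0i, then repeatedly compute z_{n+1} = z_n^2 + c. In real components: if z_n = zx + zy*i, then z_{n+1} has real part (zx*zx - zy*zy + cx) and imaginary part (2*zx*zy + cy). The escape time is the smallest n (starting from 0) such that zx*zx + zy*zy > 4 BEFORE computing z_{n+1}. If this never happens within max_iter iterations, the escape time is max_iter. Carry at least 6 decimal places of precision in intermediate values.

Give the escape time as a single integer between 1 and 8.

z_0 = 0 + 0i, c = -0.7930 + 0.0200i
Iter 1: z = -0.7930 + 0.0200i, |z|^2 = 0.6292
Iter 2: z = -0.1646 + -0.0117i, |z|^2 = 0.0272
Iter 3: z = -0.7661 + 0.0239i, |z|^2 = 0.5874
Iter 4: z = -0.2067 + -0.0166i, |z|^2 = 0.0430
Iter 5: z = -0.7505 + 0.0268i, |z|^2 = 0.5640
Iter 6: z = -0.2304 + -0.0203i, |z|^2 = 0.0535
Iter 7: z = -0.7403 + 0.0294i, |z|^2 = 0.5489

Answer: 8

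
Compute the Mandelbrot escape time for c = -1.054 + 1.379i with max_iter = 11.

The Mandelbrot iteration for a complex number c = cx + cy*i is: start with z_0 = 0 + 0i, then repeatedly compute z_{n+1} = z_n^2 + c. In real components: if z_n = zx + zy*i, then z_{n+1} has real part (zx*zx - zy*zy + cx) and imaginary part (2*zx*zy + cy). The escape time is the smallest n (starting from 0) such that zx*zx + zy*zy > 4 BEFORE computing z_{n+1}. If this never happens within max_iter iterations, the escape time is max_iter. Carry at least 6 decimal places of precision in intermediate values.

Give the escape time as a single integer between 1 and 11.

Answer: 2

Derivation:
z_0 = 0 + 0i, c = -1.0540 + 1.3790i
Iter 1: z = -1.0540 + 1.3790i, |z|^2 = 3.0126
Iter 2: z = -1.8447 + -1.5279i, |z|^2 = 5.7376
Escaped at iteration 2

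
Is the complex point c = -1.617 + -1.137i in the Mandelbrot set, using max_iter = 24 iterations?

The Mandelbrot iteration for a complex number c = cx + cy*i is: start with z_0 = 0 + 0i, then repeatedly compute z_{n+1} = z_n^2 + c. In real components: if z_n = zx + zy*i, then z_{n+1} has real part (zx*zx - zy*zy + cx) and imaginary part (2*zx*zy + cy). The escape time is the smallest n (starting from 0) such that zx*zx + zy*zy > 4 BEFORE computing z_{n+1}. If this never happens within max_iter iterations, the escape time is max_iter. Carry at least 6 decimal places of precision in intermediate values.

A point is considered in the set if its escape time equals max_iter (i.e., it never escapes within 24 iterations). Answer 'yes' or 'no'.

Answer: no

Derivation:
z_0 = 0 + 0i, c = -1.6170 + -1.1370i
Iter 1: z = -1.6170 + -1.1370i, |z|^2 = 3.9075
Iter 2: z = -0.2951 + 2.5401i, |z|^2 = 6.5390
Escaped at iteration 2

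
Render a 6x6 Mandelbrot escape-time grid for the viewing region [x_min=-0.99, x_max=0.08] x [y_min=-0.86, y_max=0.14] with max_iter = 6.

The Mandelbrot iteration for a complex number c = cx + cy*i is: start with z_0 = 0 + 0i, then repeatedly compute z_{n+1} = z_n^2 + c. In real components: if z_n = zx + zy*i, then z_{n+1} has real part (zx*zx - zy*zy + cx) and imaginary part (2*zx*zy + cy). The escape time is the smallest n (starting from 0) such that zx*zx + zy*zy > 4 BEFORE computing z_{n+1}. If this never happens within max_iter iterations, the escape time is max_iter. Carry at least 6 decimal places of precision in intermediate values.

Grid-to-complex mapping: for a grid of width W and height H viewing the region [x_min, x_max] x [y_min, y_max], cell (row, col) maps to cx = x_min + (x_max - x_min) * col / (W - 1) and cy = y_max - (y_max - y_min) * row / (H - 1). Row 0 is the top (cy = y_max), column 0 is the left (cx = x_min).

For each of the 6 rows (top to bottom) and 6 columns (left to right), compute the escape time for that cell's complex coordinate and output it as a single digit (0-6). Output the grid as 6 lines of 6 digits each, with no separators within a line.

(row=0, col=0): c = -0.9900 + 0.1400i → escape time 6
(row=0, col=1): c = -0.7760 + 0.1400i → escape time 6
(row=0, col=2): c = -0.5620 + 0.1400i → escape time 6
(row=0, col=3): c = -0.3480 + 0.1400i → escape time 6
(row=0, col=4): c = -0.1340 + 0.1400i → escape time 6
(row=0, col=5): c = 0.0800 + 0.1400i → escape time 6
(row=1, col=0): c = -0.9900 + -0.0600i → escape time 6
(row=1, col=1): c = -0.7760 + -0.0600i → escape time 6
(row=1, col=2): c = -0.5620 + -0.0600i → escape time 6
(row=1, col=3): c = -0.3480 + -0.0600i → escape time 6
(row=1, col=4): c = -0.1340 + -0.0600i → escape time 6
(row=1, col=5): c = 0.0800 + -0.0600i → escape time 6
(row=2, col=0): c = -0.9900 + -0.2600i → escape time 6
(row=2, col=1): c = -0.7760 + -0.2600i → escape time 6
(row=2, col=2): c = -0.5620 + -0.2600i → escape time 6
(row=2, col=3): c = -0.3480 + -0.2600i → escape time 6
(row=2, col=4): c = -0.1340 + -0.2600i → escape time 6
(row=2, col=5): c = 0.0800 + -0.2600i → escape time 6
(row=3, col=0): c = -0.9900 + -0.4600i → escape time 5
(row=3, col=1): c = -0.7760 + -0.4600i → escape time 6
(row=3, col=2): c = -0.5620 + -0.4600i → escape time 6
(row=3, col=3): c = -0.3480 + -0.4600i → escape time 6
(row=3, col=4): c = -0.1340 + -0.4600i → escape time 6
(row=3, col=5): c = 0.0800 + -0.4600i → escape time 6
(row=4, col=0): c = -0.9900 + -0.6600i → escape time 4
(row=4, col=1): c = -0.7760 + -0.6600i → escape time 5
(row=4, col=2): c = -0.5620 + -0.6600i → escape time 6
(row=4, col=3): c = -0.3480 + -0.6600i → escape time 6
(row=4, col=4): c = -0.1340 + -0.6600i → escape time 6
(row=4, col=5): c = 0.0800 + -0.6600i → escape time 6
(row=5, col=0): c = -0.9900 + -0.8600i → escape time 3
(row=5, col=1): c = -0.7760 + -0.8600i → escape time 4
(row=5, col=2): c = -0.5620 + -0.8600i → escape time 4
(row=5, col=3): c = -0.3480 + -0.8600i → escape time 6
(row=5, col=4): c = -0.1340 + -0.8600i → escape time 6
(row=5, col=5): c = 0.0800 + -0.8600i → escape time 6

Answer: 666666
666666
666666
566666
456666
344666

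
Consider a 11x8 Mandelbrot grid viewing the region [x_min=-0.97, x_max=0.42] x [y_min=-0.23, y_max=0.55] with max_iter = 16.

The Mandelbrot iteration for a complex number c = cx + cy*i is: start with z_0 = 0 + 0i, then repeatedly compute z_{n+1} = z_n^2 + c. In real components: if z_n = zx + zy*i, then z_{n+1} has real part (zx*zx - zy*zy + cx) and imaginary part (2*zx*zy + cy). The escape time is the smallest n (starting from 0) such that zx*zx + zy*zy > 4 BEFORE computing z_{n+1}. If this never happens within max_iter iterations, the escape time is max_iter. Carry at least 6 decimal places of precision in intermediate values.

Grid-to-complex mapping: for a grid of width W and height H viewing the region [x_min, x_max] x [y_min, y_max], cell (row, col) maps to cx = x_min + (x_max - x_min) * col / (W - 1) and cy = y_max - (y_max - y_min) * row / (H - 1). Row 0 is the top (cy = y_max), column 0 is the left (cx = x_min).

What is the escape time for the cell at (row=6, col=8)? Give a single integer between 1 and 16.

z_0 = 0 + 0i, c = 0.1420 + -0.1186i
Iter 1: z = 0.1420 + -0.1186i, |z|^2 = 0.0342
Iter 2: z = 0.1481 + -0.1522i, |z|^2 = 0.0451
Iter 3: z = 0.1408 + -0.1637i, |z|^2 = 0.0466
Iter 4: z = 0.1350 + -0.1646i, |z|^2 = 0.0453
Iter 5: z = 0.1331 + -0.1630i, |z|^2 = 0.0443
Iter 6: z = 0.1331 + -0.1620i, |z|^2 = 0.0440
Iter 7: z = 0.1335 + -0.1617i, |z|^2 = 0.0440
Iter 8: z = 0.1337 + -0.1617i, |z|^2 = 0.0440
Iter 9: z = 0.1337 + -0.1618i, |z|^2 = 0.0441
Iter 10: z = 0.1337 + -0.1618i, |z|^2 = 0.0441
Iter 11: z = 0.1337 + -0.1618i, |z|^2 = 0.0441
Iter 12: z = 0.1337 + -0.1618i, |z|^2 = 0.0441
Iter 13: z = 0.1337 + -0.1618i, |z|^2 = 0.0441
Iter 14: z = 0.1337 + -0.1618i, |z|^2 = 0.0441
Iter 15: z = 0.1337 + -0.1618i, |z|^2 = 0.0441

Answer: 16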